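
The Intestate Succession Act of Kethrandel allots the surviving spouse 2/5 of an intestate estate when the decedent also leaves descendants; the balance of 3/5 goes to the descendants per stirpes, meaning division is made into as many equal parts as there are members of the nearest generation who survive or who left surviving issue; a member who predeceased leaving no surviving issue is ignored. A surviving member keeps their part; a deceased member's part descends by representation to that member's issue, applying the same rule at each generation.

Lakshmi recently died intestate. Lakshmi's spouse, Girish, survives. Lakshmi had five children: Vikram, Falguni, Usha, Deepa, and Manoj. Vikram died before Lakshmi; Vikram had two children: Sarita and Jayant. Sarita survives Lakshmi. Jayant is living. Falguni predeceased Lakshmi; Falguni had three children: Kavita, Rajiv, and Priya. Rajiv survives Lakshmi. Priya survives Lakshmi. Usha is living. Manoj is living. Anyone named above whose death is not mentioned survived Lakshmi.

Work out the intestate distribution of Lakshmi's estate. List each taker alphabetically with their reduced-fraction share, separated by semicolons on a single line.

Deepa 3/25; Girish 2/5; Jayant 3/50; Kavita 1/25; Manoj 3/25; Priya 1/25; Rajiv 1/25; Sarita 3/50; Usha 3/25

Girish, as surviving spouse, takes 2/5.
The remaining 3/5 passes to Lakshmi's descendants per stirpes.
The 3/5 is divided into 5 equal shares of 3/25 among Vikram, Falguni, Usha, Deepa, Manoj.
Vikram predeceased; the 3/25 allotted to Vikram's branch passes to Vikram's issue by representation.
The 3/25 is divided into 2 equal shares of 3/50 among Sarita, Jayant.
Sarita is living and takes 3/50.
Jayant is living and takes 3/50.
Falguni predeceased; the 3/25 allotted to Falguni's branch passes to Falguni's issue by representation.
The 3/25 is divided into 3 equal shares of 1/25 among Kavita, Rajiv, Priya.
Kavita is living and takes 1/25.
Rajiv is living and takes 1/25.
Priya is living and takes 1/25.
Usha is living and takes 3/25.
Deepa is living and takes 3/25.
Manoj is living and takes 3/25.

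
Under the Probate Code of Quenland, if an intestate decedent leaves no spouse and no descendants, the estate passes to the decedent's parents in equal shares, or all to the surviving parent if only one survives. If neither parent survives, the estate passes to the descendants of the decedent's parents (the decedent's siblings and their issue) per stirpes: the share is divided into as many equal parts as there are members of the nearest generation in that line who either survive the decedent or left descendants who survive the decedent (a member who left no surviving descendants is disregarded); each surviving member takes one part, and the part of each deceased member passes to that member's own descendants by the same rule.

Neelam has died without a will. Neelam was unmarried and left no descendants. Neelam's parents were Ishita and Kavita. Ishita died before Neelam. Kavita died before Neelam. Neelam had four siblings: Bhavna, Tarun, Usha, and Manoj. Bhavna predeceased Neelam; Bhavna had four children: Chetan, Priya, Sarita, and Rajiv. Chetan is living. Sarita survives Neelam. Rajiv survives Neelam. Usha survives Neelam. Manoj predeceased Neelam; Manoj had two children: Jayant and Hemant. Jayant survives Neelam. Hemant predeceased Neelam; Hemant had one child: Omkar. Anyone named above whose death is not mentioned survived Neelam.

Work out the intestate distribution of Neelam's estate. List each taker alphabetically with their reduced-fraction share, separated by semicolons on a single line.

Neither parent survives and there are no descendants, so the estate passes to Neelam's siblings and their issue per stirpes.
The estate is divided into 4 equal shares of 1/4 among Bhavna, Tarun, Usha, Manoj.
Bhavna predeceased; the 1/4 allotted to Bhavna's branch passes to Bhavna's issue by representation.
The 1/4 is divided into 4 equal shares of 1/16 among Chetan, Priya, Sarita, Rajiv.
Chetan is living and takes 1/16.
Priya is living and takes 1/16.
Sarita is living and takes 1/16.
Rajiv is living and takes 1/16.
Tarun is living and takes 1/4.
Usha is living and takes 1/4.
Manoj predeceased; the 1/4 allotted to Manoj's branch passes to Manoj's issue by representation.
The 1/4 is divided into 2 equal shares of 1/8 among Jayant, Hemant.
Jayant is living and takes 1/8.
Hemant predeceased; the 1/8 allotted to Hemant's branch passes to Hemant's issue by representation.
Omkar is the sole taker at this level and receives the full 1/8.

Chetan 1/16; Jayant 1/8; Omkar 1/8; Priya 1/16; Rajiv 1/16; Sarita 1/16; Tarun 1/4; Usha 1/4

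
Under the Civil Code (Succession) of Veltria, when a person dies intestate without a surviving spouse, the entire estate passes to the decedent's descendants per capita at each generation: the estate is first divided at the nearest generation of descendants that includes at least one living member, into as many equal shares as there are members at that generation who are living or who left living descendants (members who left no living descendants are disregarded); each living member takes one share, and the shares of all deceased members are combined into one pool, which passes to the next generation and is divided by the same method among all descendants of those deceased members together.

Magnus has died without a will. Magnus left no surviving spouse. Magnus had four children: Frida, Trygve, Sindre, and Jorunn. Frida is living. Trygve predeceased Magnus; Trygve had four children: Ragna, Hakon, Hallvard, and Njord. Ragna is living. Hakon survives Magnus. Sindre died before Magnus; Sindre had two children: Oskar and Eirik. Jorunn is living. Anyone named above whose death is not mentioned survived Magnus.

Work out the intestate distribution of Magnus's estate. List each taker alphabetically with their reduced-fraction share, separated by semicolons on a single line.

There is no surviving spouse, so the entire estate passes to Magnus's descendants per capita at each generation.
At generation 1 (Frida, Trygve, Sindre, Jorunn) there are 4 shares of (1)/4 = 1/4 each.
Living: Frida and Jorunn — each takes 1/4.
Deceased: Trygve and Sindre. Their combined 1/2 is pooled and carried to generation 2.
At generation 2 (Ragna, Hakon, Hallvard, Njord, Oskar, Eirik) there are 6 shares of (1/2)/6 = 1/12 each.
Living: Ragna, Hakon, Hallvard, Njord, Oskar, and Eirik — each takes 1/12.

Eirik 1/12; Frida 1/4; Hakon 1/12; Hallvard 1/12; Jorunn 1/4; Njord 1/12; Oskar 1/12; Ragna 1/12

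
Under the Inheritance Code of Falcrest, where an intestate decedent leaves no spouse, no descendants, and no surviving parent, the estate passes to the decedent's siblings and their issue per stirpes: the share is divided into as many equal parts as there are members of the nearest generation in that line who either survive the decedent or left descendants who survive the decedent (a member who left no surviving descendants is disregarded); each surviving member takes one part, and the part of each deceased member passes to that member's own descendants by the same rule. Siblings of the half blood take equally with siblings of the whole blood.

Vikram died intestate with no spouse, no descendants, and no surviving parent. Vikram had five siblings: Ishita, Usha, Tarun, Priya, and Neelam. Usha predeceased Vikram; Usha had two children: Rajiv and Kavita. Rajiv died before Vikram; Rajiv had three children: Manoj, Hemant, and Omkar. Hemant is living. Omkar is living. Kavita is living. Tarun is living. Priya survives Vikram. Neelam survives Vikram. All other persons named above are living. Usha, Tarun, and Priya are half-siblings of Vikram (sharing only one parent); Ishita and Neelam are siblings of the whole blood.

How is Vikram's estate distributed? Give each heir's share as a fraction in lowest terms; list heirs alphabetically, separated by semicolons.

Hemant 1/30; Ishita 1/5; Kavita 1/10; Manoj 1/30; Neelam 1/5; Omkar 1/30; Priya 1/5; Tarun 1/5

No spouse, descendants, or parent survives, so the estate passes to Vikram's siblings per stirpes.
Half-blood and whole-blood siblings take equally under the stated rule.
The estate is divided into 5 equal shares of 1/5 among Ishita, Usha, Tarun, Priya, Neelam.
Ishita is living and takes 1/5.
Usha predeceased; the 1/5 allotted to Usha's branch passes to Usha's issue by representation.
The 1/5 is divided into 2 equal shares of 1/10 among Rajiv, Kavita.
Rajiv predeceased; the 1/10 allotted to Rajiv's branch passes to Rajiv's issue by representation.
The 1/10 is divided into 3 equal shares of 1/30 among Manoj, Hemant, Omkar.
Manoj is living and takes 1/30.
Hemant is living and takes 1/30.
Omkar is living and takes 1/30.
Kavita is living and takes 1/10.
Tarun is living and takes 1/5.
Priya is living and takes 1/5.
Neelam is living and takes 1/5.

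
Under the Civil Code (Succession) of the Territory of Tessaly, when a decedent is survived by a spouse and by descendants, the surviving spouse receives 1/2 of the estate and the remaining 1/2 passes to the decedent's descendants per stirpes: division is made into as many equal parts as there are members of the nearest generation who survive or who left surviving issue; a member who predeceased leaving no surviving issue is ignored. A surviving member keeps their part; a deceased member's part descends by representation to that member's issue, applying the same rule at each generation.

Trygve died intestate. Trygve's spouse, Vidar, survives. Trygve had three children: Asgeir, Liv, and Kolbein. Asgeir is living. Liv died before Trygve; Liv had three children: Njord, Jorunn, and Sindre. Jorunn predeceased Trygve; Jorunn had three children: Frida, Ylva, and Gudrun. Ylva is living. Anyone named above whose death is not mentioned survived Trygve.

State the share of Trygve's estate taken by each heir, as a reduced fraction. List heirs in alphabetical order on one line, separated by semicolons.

Vidar, as surviving spouse, takes 1/2.
The remaining 1/2 passes to Trygve's descendants per stirpes.
The 1/2 is divided into 3 equal shares of 1/6 among Asgeir, Liv, Kolbein.
Asgeir is living and takes 1/6.
Liv predeceased; the 1/6 allotted to Liv's branch passes to Liv's issue by representation.
The 1/6 is divided into 3 equal shares of 1/18 among Njord, Jorunn, Sindre.
Njord is living and takes 1/18.
Jorunn predeceased; the 1/18 allotted to Jorunn's branch passes to Jorunn's issue by representation.
The 1/18 is divided into 3 equal shares of 1/54 among Frida, Ylva, Gudrun.
Frida is living and takes 1/54.
Ylva is living and takes 1/54.
Gudrun is living and takes 1/54.
Sindre is living and takes 1/18.
Kolbein is living and takes 1/6.

Asgeir 1/6; Frida 1/54; Gudrun 1/54; Kolbein 1/6; Njord 1/18; Sindre 1/18; Vidar 1/2; Ylva 1/54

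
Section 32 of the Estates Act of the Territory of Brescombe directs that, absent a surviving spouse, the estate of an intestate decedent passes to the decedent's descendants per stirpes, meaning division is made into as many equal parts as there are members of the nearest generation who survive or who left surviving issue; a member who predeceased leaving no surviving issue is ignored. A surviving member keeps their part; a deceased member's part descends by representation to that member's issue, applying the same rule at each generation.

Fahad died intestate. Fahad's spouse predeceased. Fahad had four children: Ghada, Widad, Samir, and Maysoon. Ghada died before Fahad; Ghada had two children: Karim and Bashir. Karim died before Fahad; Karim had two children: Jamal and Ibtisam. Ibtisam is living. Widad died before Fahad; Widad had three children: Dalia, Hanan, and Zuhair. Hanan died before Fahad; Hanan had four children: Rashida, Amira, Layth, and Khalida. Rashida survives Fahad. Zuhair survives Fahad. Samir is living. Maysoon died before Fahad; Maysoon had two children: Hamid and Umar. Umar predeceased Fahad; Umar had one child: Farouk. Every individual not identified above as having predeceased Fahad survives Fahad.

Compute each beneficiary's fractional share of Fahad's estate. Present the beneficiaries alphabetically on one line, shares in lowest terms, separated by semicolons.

Amira 1/48; Bashir 1/8; Dalia 1/12; Farouk 1/8; Hamid 1/8; Ibtisam 1/16; Jamal 1/16; Khalida 1/48; Layth 1/48; Rashida 1/48; Samir 1/4; Zuhair 1/12

There is no surviving spouse, so the entire estate passes to Fahad's descendants per stirpes.
The estate is divided into 4 equal shares of 1/4 among Ghada, Widad, Samir, Maysoon.
Ghada predeceased; the 1/4 allotted to Ghada's branch passes to Ghada's issue by representation.
The 1/4 is divided into 2 equal shares of 1/8 among Karim, Bashir.
Karim predeceased; the 1/8 allotted to Karim's branch passes to Karim's issue by representation.
The 1/8 is divided into 2 equal shares of 1/16 among Jamal, Ibtisam.
Jamal is living and takes 1/16.
Ibtisam is living and takes 1/16.
Bashir is living and takes 1/8.
Widad predeceased; the 1/4 allotted to Widad's branch passes to Widad's issue by representation.
The 1/4 is divided into 3 equal shares of 1/12 among Dalia, Hanan, Zuhair.
Dalia is living and takes 1/12.
Hanan predeceased; the 1/12 allotted to Hanan's branch passes to Hanan's issue by representation.
The 1/12 is divided into 4 equal shares of 1/48 among Rashida, Amira, Layth, Khalida.
Rashida is living and takes 1/48.
Amira is living and takes 1/48.
Layth is living and takes 1/48.
Khalida is living and takes 1/48.
Zuhair is living and takes 1/12.
Samir is living and takes 1/4.
Maysoon predeceased; the 1/4 allotted to Maysoon's branch passes to Maysoon's issue by representation.
The 1/4 is divided into 2 equal shares of 1/8 among Hamid, Umar.
Hamid is living and takes 1/8.
Umar predeceased; the 1/8 allotted to Umar's branch passes to Umar's issue by representation.
Farouk is the sole taker at this level and receives the full 1/8.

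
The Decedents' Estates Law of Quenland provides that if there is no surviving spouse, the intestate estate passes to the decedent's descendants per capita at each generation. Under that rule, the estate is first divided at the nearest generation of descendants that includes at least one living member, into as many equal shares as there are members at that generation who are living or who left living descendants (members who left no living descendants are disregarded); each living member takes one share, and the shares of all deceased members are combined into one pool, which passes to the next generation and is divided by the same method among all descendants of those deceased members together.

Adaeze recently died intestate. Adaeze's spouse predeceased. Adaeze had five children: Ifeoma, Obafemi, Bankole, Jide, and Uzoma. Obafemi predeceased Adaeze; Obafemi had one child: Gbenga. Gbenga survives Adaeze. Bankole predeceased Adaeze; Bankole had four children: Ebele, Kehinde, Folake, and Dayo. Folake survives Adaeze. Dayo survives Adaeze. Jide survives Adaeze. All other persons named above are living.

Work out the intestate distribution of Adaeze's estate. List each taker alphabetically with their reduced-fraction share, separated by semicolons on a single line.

Dayo 2/25; Ebele 2/25; Folake 2/25; Gbenga 2/25; Ifeoma 1/5; Jide 1/5; Kehinde 2/25; Uzoma 1/5

There is no surviving spouse, so the entire estate passes to Adaeze's descendants per capita at each generation.
At generation 1 (Ifeoma, Obafemi, Bankole, Jide, Uzoma) there are 5 shares of (1)/5 = 1/5 each.
Living: Ifeoma, Jide, and Uzoma — each takes 1/5.
Deceased: Obafemi and Bankole. Their combined 2/5 is pooled and carried to generation 2.
At generation 2 (Gbenga, Ebele, Kehinde, Folake, Dayo) there are 5 shares of (2/5)/5 = 2/25 each.
Living: Gbenga, Ebele, Kehinde, Folake, and Dayo — each takes 2/25.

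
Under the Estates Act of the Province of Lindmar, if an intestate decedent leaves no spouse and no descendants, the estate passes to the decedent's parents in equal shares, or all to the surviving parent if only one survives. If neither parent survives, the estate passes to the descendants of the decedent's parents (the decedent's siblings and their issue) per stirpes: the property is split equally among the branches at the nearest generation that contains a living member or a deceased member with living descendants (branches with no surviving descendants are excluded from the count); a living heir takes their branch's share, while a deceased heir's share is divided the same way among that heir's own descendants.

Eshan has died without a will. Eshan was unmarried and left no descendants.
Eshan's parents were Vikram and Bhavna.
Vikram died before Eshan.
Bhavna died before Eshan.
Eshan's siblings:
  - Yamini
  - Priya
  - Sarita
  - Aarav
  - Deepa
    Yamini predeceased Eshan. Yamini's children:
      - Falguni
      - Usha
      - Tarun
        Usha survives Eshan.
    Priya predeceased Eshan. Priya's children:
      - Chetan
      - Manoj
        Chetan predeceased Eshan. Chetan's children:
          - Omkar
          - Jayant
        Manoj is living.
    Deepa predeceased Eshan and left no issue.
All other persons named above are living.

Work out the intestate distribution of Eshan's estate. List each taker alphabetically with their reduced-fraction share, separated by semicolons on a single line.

Neither parent survives and there are no descendants, so the estate passes to Eshan's siblings and their issue per stirpes.
Deepa left no surviving issue, so that branch lapses and is disregarded.
The estate is divided into 4 equal shares of 1/4 among Yamini, Priya, Sarita, Aarav.
Yamini predeceased; the 1/4 allotted to Yamini's branch passes to Yamini's issue by representation.
The 1/4 is divided into 3 equal shares of 1/12 among Falguni, Usha, Tarun.
Falguni is living and takes 1/12.
Usha is living and takes 1/12.
Tarun is living and takes 1/12.
Priya predeceased; the 1/4 allotted to Priya's branch passes to Priya's issue by representation.
The 1/4 is divided into 2 equal shares of 1/8 among Chetan, Manoj.
Chetan predeceased; the 1/8 allotted to Chetan's branch passes to Chetan's issue by representation.
The 1/8 is divided into 2 equal shares of 1/16 among Omkar, Jayant.
Omkar is living and takes 1/16.
Jayant is living and takes 1/16.
Manoj is living and takes 1/8.
Sarita is living and takes 1/4.
Aarav is living and takes 1/4.

Aarav 1/4; Falguni 1/12; Jayant 1/16; Manoj 1/8; Omkar 1/16; Sarita 1/4; Tarun 1/12; Usha 1/12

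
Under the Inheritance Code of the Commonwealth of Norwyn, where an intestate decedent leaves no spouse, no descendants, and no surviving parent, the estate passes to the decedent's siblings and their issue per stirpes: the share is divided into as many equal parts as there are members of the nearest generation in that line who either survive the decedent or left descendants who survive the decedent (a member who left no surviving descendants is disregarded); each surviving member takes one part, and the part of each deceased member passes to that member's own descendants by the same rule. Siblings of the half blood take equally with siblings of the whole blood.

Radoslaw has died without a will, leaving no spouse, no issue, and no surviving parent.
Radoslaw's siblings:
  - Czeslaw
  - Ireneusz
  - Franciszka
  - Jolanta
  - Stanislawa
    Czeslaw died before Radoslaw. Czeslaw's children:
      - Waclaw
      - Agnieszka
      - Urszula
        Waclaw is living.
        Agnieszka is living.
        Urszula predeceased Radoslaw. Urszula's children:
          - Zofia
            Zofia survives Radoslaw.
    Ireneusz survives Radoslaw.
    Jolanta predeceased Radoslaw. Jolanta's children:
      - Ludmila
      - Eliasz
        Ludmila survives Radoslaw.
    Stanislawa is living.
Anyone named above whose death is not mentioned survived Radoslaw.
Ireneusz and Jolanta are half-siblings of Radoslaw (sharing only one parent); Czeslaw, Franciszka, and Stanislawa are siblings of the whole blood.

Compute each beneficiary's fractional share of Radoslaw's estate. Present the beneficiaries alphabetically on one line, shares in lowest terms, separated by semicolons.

No spouse, descendants, or parent survives, so the estate passes to Radoslaw's siblings per stirpes.
Half-blood and whole-blood siblings take equally under the stated rule.
The estate is divided into 5 equal shares of 1/5 among Czeslaw, Ireneusz, Franciszka, Jolanta, Stanislawa.
Czeslaw predeceased; the 1/5 allotted to Czeslaw's branch passes to Czeslaw's issue by representation.
The 1/5 is divided into 3 equal shares of 1/15 among Waclaw, Agnieszka, Urszula.
Waclaw is living and takes 1/15.
Agnieszka is living and takes 1/15.
Urszula predeceased; the 1/15 allotted to Urszula's branch passes to Urszula's issue by representation.
Zofia is the sole taker at this level and receives the full 1/15.
Ireneusz is living and takes 1/5.
Franciszka is living and takes 1/5.
Jolanta predeceased; the 1/5 allotted to Jolanta's branch passes to Jolanta's issue by representation.
The 1/5 is divided into 2 equal shares of 1/10 among Ludmila, Eliasz.
Ludmila is living and takes 1/10.
Eliasz is living and takes 1/10.
Stanislawa is living and takes 1/5.

Agnieszka 1/15; Eliasz 1/10; Franciszka 1/5; Ireneusz 1/5; Ludmila 1/10; Stanislawa 1/5; Waclaw 1/15; Zofia 1/15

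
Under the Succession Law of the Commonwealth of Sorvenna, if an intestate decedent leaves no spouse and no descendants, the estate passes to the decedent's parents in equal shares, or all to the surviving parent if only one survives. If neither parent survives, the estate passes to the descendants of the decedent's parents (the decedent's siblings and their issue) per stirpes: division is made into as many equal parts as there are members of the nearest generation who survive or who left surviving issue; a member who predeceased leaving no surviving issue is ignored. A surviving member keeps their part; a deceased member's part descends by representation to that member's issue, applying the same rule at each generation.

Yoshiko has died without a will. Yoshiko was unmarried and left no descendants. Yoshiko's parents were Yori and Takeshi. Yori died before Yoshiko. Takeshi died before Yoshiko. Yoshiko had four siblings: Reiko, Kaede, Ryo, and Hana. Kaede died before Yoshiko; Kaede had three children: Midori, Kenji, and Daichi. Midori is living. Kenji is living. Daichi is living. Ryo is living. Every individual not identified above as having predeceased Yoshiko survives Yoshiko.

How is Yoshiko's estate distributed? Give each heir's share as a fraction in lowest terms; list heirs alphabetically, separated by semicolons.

Daichi 1/12; Hana 1/4; Kenji 1/12; Midori 1/12; Reiko 1/4; Ryo 1/4

Neither parent survives and there are no descendants, so the estate passes to Yoshiko's siblings and their issue per stirpes.
The estate is divided into 4 equal shares of 1/4 among Reiko, Kaede, Ryo, Hana.
Reiko is living and takes 1/4.
Kaede predeceased; the 1/4 allotted to Kaede's branch passes to Kaede's issue by representation.
The 1/4 is divided into 3 equal shares of 1/12 among Midori, Kenji, Daichi.
Midori is living and takes 1/12.
Kenji is living and takes 1/12.
Daichi is living and takes 1/12.
Ryo is living and takes 1/4.
Hana is living and takes 1/4.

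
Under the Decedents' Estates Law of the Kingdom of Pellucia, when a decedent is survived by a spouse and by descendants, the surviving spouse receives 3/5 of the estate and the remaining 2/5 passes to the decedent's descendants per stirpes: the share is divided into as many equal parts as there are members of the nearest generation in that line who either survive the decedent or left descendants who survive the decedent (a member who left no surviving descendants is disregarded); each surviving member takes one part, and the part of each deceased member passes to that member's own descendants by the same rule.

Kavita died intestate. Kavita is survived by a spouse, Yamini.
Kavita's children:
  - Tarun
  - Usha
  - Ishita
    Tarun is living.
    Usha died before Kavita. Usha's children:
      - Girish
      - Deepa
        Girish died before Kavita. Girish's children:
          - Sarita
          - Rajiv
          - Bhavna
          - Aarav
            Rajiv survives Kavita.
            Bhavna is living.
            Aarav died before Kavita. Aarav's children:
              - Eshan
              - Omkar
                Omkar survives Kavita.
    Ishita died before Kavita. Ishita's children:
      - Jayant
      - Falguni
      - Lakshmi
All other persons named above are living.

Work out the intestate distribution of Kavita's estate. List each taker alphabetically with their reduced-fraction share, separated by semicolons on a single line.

Yamini, as surviving spouse, takes 3/5.
The remaining 2/5 passes to Kavita's descendants per stirpes.
The 2/5 is divided into 3 equal shares of 2/15 among Tarun, Usha, Ishita.
Tarun is living and takes 2/15.
Usha predeceased; the 2/15 allotted to Usha's branch passes to Usha's issue by representation.
The 2/15 is divided into 2 equal shares of 1/15 among Girish, Deepa.
Girish predeceased; the 1/15 allotted to Girish's branch passes to Girish's issue by representation.
The 1/15 is divided into 4 equal shares of 1/60 among Sarita, Rajiv, Bhavna, Aarav.
Sarita is living and takes 1/60.
Rajiv is living and takes 1/60.
Bhavna is living and takes 1/60.
Aarav predeceased; the 1/60 allotted to Aarav's branch passes to Aarav's issue by representation.
The 1/60 is divided into 2 equal shares of 1/120 among Eshan, Omkar.
Eshan is living and takes 1/120.
Omkar is living and takes 1/120.
Deepa is living and takes 1/15.
Ishita predeceased; the 2/15 allotted to Ishita's branch passes to Ishita's issue by representation.
The 2/15 is divided into 3 equal shares of 2/45 among Jayant, Falguni, Lakshmi.
Jayant is living and takes 2/45.
Falguni is living and takes 2/45.
Lakshmi is living and takes 2/45.

Bhavna 1/60; Deepa 1/15; Eshan 1/120; Falguni 2/45; Jayant 2/45; Lakshmi 2/45; Omkar 1/120; Rajiv 1/60; Sarita 1/60; Tarun 2/15; Yamini 3/5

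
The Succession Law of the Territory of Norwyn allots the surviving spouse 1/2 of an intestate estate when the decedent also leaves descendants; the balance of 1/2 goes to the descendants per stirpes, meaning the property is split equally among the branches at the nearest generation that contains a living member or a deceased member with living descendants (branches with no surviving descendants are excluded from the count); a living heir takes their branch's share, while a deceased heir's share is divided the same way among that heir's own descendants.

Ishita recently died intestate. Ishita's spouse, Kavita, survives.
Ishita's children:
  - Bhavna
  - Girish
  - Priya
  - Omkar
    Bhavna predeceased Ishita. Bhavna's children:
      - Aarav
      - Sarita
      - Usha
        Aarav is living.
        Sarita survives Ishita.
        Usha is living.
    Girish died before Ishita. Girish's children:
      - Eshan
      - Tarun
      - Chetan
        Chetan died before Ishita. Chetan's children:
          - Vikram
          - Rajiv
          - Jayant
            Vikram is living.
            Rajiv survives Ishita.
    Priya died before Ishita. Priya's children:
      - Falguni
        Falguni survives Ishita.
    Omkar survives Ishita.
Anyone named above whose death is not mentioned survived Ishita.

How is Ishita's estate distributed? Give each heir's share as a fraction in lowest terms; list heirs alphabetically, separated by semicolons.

Aarav 1/24; Eshan 1/24; Falguni 1/8; Jayant 1/72; Kavita 1/2; Omkar 1/8; Rajiv 1/72; Sarita 1/24; Tarun 1/24; Usha 1/24; Vikram 1/72

Kavita, as surviving spouse, takes 1/2.
The remaining 1/2 passes to Ishita's descendants per stirpes.
The 1/2 is divided into 4 equal shares of 1/8 among Bhavna, Girish, Priya, Omkar.
Bhavna predeceased; the 1/8 allotted to Bhavna's branch passes to Bhavna's issue by representation.
The 1/8 is divided into 3 equal shares of 1/24 among Aarav, Sarita, Usha.
Aarav is living and takes 1/24.
Sarita is living and takes 1/24.
Usha is living and takes 1/24.
Girish predeceased; the 1/8 allotted to Girish's branch passes to Girish's issue by representation.
The 1/8 is divided into 3 equal shares of 1/24 among Eshan, Tarun, Chetan.
Eshan is living and takes 1/24.
Tarun is living and takes 1/24.
Chetan predeceased; the 1/24 allotted to Chetan's branch passes to Chetan's issue by representation.
The 1/24 is divided into 3 equal shares of 1/72 among Vikram, Rajiv, Jayant.
Vikram is living and takes 1/72.
Rajiv is living and takes 1/72.
Jayant is living and takes 1/72.
Priya predeceased; the 1/8 allotted to Priya's branch passes to Priya's issue by representation.
Falguni is the sole taker at this level and receives the full 1/8.
Omkar is living and takes 1/8.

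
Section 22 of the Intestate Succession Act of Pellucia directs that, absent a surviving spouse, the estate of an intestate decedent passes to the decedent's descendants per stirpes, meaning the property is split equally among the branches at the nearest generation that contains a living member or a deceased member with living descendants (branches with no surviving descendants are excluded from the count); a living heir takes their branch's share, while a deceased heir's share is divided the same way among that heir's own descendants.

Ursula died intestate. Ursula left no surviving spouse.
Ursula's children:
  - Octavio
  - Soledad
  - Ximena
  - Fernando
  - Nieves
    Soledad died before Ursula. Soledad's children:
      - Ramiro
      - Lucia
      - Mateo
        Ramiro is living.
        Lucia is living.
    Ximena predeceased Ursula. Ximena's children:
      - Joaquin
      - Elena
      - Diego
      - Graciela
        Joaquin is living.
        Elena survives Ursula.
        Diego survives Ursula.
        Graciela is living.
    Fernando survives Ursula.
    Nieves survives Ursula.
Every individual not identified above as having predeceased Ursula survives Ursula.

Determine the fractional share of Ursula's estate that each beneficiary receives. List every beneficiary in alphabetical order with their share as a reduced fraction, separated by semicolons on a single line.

There is no surviving spouse, so the entire estate passes to Ursula's descendants per stirpes.
The estate is divided into 5 equal shares of 1/5 among Octavio, Soledad, Ximena, Fernando, Nieves.
Octavio is living and takes 1/5.
Soledad predeceased; the 1/5 allotted to Soledad's branch passes to Soledad's issue by representation.
The 1/5 is divided into 3 equal shares of 1/15 among Ramiro, Lucia, Mateo.
Ramiro is living and takes 1/15.
Lucia is living and takes 1/15.
Mateo is living and takes 1/15.
Ximena predeceased; the 1/5 allotted to Ximena's branch passes to Ximena's issue by representation.
The 1/5 is divided into 4 equal shares of 1/20 among Joaquin, Elena, Diego, Graciela.
Joaquin is living and takes 1/20.
Elena is living and takes 1/20.
Diego is living and takes 1/20.
Graciela is living and takes 1/20.
Fernando is living and takes 1/5.
Nieves is living and takes 1/5.

Diego 1/20; Elena 1/20; Fernando 1/5; Graciela 1/20; Joaquin 1/20; Lucia 1/15; Mateo 1/15; Nieves 1/5; Octavio 1/5; Ramiro 1/15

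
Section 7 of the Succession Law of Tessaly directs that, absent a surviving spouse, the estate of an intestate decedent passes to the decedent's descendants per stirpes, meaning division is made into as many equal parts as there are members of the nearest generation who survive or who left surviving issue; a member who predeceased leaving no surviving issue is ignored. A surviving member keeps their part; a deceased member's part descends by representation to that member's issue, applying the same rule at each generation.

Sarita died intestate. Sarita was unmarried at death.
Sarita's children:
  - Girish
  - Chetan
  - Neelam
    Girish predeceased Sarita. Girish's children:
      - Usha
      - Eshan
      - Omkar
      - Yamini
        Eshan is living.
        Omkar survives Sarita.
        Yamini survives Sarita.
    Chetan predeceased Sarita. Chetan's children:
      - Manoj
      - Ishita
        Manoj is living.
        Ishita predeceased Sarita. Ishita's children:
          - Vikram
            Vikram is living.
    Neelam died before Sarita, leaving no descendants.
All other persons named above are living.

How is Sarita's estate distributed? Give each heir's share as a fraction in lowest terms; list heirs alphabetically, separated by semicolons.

There is no surviving spouse, so the entire estate passes to Sarita's descendants per stirpes.
Neelam left no surviving issue, so that branch lapses and is disregarded.
The estate is divided into 2 equal shares of 1/2 among Girish, Chetan.
Girish predeceased; the 1/2 allotted to Girish's branch passes to Girish's issue by representation.
The 1/2 is divided into 4 equal shares of 1/8 among Usha, Eshan, Omkar, Yamini.
Usha is living and takes 1/8.
Eshan is living and takes 1/8.
Omkar is living and takes 1/8.
Yamini is living and takes 1/8.
Chetan predeceased; the 1/2 allotted to Chetan's branch passes to Chetan's issue by representation.
The 1/2 is divided into 2 equal shares of 1/4 among Manoj, Ishita.
Manoj is living and takes 1/4.
Ishita predeceased; the 1/4 allotted to Ishita's branch passes to Ishita's issue by representation.
Vikram is the sole taker at this level and receives the full 1/4.

Eshan 1/8; Manoj 1/4; Omkar 1/8; Usha 1/8; Vikram 1/4; Yamini 1/8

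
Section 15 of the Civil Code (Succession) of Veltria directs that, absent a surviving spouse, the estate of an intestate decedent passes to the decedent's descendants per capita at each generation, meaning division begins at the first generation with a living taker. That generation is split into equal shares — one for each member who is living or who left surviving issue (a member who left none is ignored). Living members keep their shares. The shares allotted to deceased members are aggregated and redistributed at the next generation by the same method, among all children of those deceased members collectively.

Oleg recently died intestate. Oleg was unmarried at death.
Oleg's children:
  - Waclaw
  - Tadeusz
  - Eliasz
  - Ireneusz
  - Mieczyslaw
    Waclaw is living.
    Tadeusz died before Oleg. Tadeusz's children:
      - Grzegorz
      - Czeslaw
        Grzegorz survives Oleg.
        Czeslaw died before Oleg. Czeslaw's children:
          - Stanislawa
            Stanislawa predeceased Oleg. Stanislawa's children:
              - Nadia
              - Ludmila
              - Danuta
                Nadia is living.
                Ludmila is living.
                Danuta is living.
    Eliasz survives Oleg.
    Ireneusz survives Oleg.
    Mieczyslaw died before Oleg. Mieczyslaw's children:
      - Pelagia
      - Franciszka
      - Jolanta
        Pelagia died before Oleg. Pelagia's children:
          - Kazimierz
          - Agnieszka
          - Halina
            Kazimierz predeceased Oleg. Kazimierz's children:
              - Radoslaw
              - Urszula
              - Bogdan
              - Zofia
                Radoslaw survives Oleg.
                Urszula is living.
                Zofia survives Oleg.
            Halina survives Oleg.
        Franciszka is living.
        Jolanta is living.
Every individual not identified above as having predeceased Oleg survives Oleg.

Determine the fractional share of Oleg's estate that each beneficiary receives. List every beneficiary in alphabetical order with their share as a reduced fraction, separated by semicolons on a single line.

Agnieszka 1/25; Bogdan 2/175; Danuta 2/175; Eliasz 1/5; Franciszka 2/25; Grzegorz 2/25; Halina 1/25; Ireneusz 1/5; Jolanta 2/25; Ludmila 2/175; Nadia 2/175; Radoslaw 2/175; Urszula 2/175; Waclaw 1/5; Zofia 2/175

There is no surviving spouse, so the entire estate passes to Oleg's descendants per capita at each generation.
At generation 1 (Waclaw, Tadeusz, Eliasz, Ireneusz, Mieczyslaw) there are 5 shares of (1)/5 = 1/5 each.
Living: Waclaw, Eliasz, and Ireneusz — each takes 1/5.
Deceased: Tadeusz and Mieczyslaw. Their combined 2/5 is pooled and carried to generation 2.
At generation 2 (Grzegorz, Czeslaw, Pelagia, Franciszka, Jolanta) there are 5 shares of (2/5)/5 = 2/25 each.
Living: Grzegorz, Franciszka, and Jolanta — each takes 2/25.
Deceased: Czeslaw and Pelagia. Their combined 4/25 is pooled and carried to generation 3.
At generation 3 (Stanislawa, Kazimierz, Agnieszka, Halina) there are 4 shares of (4/25)/4 = 1/25 each.
Living: Agnieszka and Halina — each takes 1/25.
Deceased: Stanislawa and Kazimierz. Their combined 2/25 is pooled and carried to generation 4.
At generation 4 (Nadia, Ludmila, Danuta, Radoslaw, Urszula, Bogdan, Zofia) there are 7 shares of (2/25)/7 = 2/175 each.
Living: Nadia, Ludmila, Danuta, Radoslaw, Urszula, Bogdan, and Zofia — each takes 2/175.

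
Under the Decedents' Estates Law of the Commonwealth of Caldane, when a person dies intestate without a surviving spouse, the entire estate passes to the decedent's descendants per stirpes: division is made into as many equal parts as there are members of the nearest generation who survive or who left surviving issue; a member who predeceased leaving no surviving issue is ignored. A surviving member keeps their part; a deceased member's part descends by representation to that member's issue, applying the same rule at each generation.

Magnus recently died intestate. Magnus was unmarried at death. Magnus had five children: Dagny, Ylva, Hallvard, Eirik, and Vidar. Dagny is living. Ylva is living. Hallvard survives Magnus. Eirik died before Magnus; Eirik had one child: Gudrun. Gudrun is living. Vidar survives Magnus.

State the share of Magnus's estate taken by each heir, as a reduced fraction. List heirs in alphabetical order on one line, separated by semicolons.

There is no surviving spouse, so the entire estate passes to Magnus's descendants per stirpes.
The estate is divided into 5 equal shares of 1/5 among Dagny, Ylva, Hallvard, Eirik, Vidar.
Dagny is living and takes 1/5.
Ylva is living and takes 1/5.
Hallvard is living and takes 1/5.
Eirik predeceased; the 1/5 allotted to Eirik's branch passes to Eirik's issue by representation.
Gudrun is the sole taker at this level and receives the full 1/5.
Vidar is living and takes 1/5.

Dagny 1/5; Gudrun 1/5; Hallvard 1/5; Vidar 1/5; Ylva 1/5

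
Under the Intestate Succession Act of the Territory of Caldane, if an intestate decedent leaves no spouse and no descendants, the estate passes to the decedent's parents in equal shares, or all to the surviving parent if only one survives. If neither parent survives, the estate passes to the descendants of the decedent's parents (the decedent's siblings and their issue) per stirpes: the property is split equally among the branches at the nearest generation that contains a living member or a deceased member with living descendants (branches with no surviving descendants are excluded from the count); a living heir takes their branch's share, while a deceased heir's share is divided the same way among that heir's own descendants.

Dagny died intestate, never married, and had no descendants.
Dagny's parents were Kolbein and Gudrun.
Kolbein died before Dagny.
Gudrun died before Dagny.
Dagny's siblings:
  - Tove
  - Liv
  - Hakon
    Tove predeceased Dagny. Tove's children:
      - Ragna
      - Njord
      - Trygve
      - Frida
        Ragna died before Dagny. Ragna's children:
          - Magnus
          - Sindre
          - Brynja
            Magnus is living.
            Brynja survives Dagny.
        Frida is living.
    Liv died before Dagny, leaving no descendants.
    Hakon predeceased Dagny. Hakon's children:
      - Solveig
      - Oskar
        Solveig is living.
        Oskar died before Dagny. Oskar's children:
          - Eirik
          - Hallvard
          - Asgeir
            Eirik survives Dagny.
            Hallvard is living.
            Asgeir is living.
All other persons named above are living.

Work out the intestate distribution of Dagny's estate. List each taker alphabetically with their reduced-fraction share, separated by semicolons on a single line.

Neither parent survives and there are no descendants, so the estate passes to Dagny's siblings and their issue per stirpes.
Liv left no surviving issue, so that branch lapses and is disregarded.
The estate is divided into 2 equal shares of 1/2 among Tove, Hakon.
Tove predeceased; the 1/2 allotted to Tove's branch passes to Tove's issue by representation.
The 1/2 is divided into 4 equal shares of 1/8 among Ragna, Njord, Trygve, Frida.
Ragna predeceased; the 1/8 allotted to Ragna's branch passes to Ragna's issue by representation.
The 1/8 is divided into 3 equal shares of 1/24 among Magnus, Sindre, Brynja.
Magnus is living and takes 1/24.
Sindre is living and takes 1/24.
Brynja is living and takes 1/24.
Njord is living and takes 1/8.
Trygve is living and takes 1/8.
Frida is living and takes 1/8.
Hakon predeceased; the 1/2 allotted to Hakon's branch passes to Hakon's issue by representation.
The 1/2 is divided into 2 equal shares of 1/4 among Solveig, Oskar.
Solveig is living and takes 1/4.
Oskar predeceased; the 1/4 allotted to Oskar's branch passes to Oskar's issue by representation.
The 1/4 is divided into 3 equal shares of 1/12 among Eirik, Hallvard, Asgeir.
Eirik is living and takes 1/12.
Hallvard is living and takes 1/12.
Asgeir is living and takes 1/12.

Asgeir 1/12; Brynja 1/24; Eirik 1/12; Frida 1/8; Hallvard 1/12; Magnus 1/24; Njord 1/8; Sindre 1/24; Solveig 1/4; Trygve 1/8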